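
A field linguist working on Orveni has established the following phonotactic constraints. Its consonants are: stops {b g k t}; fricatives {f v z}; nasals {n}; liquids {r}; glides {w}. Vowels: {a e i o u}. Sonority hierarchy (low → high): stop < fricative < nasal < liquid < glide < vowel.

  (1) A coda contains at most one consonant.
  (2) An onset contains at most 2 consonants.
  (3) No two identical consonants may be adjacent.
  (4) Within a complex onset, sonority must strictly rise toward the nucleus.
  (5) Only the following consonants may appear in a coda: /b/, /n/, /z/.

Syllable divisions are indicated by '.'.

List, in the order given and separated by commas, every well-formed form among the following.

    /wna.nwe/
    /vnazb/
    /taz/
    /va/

/wna.nwe/ — violates constraint 4: syllable 1 onset /wn/: /w/ (glide, 5) → /n/ (nasal, 3) does not rise → ill-formed
/vnazb/ — violates constraint 1: syllable 1 coda /zb/ has 2 consonants (> 1) → ill-formed
/taz/ — σ1 onset /t/, coda /z/ ok → well-formed
/va/ — σ1 onset /v/, coda /∅/ ok → well-formed

/taz/, /va/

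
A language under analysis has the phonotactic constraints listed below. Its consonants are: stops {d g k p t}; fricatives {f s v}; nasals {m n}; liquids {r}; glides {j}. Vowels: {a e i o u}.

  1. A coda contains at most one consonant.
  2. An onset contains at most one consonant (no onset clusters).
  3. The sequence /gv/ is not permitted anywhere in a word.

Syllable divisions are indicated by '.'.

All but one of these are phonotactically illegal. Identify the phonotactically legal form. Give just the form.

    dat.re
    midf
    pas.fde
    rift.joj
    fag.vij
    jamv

dat.re

dat.re — σ1 onset /d/, coda /t/ ok; σ2 onset /r/, coda /∅/ ok → phonotactically legal
midf — violates constraint 1: syllable 1 coda /df/ has 2 consonants (> 1) → phonotactically illegal
pas.fde — violates constraint 2: syllable 2 onset /fd/ has 2 consonants (> 1) → phonotactically illegal
rift.joj — violates constraint 1: syllable 1 coda /ft/ has 2 consonants (> 1) → phonotactically illegal
fag.vij — violates constraint 3: contains banned sequence /gv/ → phonotactically illegal
jamv — violates constraint 1: syllable 1 coda /mv/ has 2 consonants (> 1) → phonotactically illegal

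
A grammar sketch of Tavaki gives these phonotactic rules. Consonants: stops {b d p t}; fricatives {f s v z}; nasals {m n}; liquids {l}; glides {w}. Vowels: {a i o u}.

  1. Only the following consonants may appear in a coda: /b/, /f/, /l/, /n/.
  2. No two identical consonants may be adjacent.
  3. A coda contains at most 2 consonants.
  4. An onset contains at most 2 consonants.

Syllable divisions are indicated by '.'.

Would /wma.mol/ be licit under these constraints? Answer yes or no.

yes

/wma.mol/ — σ1 onset /wm/ (2C), coda /∅/ ok; σ2 onset /m/, coda /l/ ok → licit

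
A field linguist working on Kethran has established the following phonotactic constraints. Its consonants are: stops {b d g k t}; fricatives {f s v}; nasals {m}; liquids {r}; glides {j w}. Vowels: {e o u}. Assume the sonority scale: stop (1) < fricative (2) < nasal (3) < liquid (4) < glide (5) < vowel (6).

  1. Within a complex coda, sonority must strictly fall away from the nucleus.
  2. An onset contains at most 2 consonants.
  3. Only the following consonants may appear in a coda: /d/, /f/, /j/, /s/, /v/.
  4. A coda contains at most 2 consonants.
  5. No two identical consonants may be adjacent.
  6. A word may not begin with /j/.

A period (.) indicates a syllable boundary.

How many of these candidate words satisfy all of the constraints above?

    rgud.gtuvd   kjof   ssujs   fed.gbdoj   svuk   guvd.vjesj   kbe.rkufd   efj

3

rgud.gtuvd — σ1 onset /rg/ (2C), coda /d/ ok; σ2 onset /gt/ (2C), coda /vd/ (2→1 falls) ok → phonotactically legal
kjof — σ1 onset /kj/ (2C), coda /f/ ok → phonotactically legal
ssujs — violates constraint 5: adjacent identical consonants /ss/ → phonotactically illegal
fed.gbdoj — violates constraint 2: syllable 2 onset /gbd/ has 3 consonants (> 2) → phonotactically illegal
svuk — violates constraint 3: syllable 1 coda contains /k/, which is not a licensed coda consonant → phonotactically illegal
guvd.vjesj — violates constraint 1: syllable 2 coda /sj/: /s/ (fricative, 2) → /j/ (glide, 5) does not fall → phonotactically illegal
kbe.rkufd — σ1 onset /kb/ (2C), coda /∅/ ok; σ2 onset /rk/ (2C), coda /fd/ (2→1 falls) ok → phonotactically legal
efj — violates constraint 1: syllable 1 coda /fj/: /f/ (fricative, 2) → /j/ (glide, 5) does not fall → phonotactically illegal
Phonotactically legal: rgud.gtuvd, kjof, kbe.rkufd → 3.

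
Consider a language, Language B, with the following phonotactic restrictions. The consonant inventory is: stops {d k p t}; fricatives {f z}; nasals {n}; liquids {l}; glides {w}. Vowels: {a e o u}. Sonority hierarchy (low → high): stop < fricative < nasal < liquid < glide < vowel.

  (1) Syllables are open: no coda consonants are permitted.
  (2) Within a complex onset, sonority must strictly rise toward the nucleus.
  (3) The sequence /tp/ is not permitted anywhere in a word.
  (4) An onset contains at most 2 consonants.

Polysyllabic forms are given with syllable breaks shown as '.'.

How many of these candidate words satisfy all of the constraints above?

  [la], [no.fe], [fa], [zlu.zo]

4

[la] — σ1 onset /l/, coda /∅/ ok → phonotactically legal
[no.fe] — σ1 onset /n/, coda /∅/ ok; σ2 onset /f/, coda /∅/ ok → phonotactically legal
[fa] — σ1 onset /f/, coda /∅/ ok → phonotactically legal
[zlu.zo] — σ1 onset /zl/ (2→4 rises), coda /∅/ ok; σ2 onset /z/, coda /∅/ ok → phonotactically legal
Phonotactically legal: [la], [no.fe], [fa], [zlu.zo] → 4.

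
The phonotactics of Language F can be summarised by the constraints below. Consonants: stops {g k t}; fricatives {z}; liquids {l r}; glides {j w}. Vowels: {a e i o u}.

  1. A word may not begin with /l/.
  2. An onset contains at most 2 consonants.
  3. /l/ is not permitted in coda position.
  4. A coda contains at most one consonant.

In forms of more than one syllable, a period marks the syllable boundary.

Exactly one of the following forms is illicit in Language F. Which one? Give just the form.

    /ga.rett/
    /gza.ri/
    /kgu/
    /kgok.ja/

/ga.rett/

/ga.rett/ — violates constraint 4: syllable 2 coda /tt/ has 2 consonants (> 1) → illicit
/gza.ri/ — σ1 onset /gz/ (2C), coda /∅/ ok; σ2 onset /r/, coda /∅/ ok → licit
/kgu/ — σ1 onset /kg/ (2C), coda /∅/ ok → licit
/kgok.ja/ — σ1 onset /kg/ (2C), coda /k/ ok; σ2 onset /j/, coda /∅/ ok → licit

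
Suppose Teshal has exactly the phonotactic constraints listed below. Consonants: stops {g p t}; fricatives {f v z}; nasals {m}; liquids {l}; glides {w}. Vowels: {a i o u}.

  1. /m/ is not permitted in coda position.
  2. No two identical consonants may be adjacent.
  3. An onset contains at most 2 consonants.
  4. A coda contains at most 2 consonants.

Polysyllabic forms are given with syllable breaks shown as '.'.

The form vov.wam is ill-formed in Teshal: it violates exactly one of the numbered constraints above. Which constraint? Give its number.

vov.wam: syllable 2 coda contains /m/.
This is a violation of constraint 1: "/m/ is not permitted in coda position."
The remaining constraints (2, 3, 4) are satisfied.

1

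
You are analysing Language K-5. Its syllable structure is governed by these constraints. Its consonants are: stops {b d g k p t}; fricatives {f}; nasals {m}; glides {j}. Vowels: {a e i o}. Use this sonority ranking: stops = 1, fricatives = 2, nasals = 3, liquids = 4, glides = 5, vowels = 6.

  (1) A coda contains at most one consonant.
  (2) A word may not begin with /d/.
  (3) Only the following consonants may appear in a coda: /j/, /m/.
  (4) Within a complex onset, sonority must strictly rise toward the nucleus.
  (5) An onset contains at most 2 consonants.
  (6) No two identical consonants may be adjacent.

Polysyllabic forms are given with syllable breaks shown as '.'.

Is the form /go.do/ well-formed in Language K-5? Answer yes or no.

/go.do/ — σ1 onset /g/, coda /∅/ ok; σ2 onset /d/, coda /∅/ ok → well-formed

yes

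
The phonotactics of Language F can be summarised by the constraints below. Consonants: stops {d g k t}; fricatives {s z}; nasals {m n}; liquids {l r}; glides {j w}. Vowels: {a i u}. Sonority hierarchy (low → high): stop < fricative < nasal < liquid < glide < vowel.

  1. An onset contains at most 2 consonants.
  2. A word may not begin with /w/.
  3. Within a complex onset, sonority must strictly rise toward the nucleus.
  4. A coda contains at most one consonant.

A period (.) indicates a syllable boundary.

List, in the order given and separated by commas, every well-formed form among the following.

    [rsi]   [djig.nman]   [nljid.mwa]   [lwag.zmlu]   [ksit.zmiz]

[rsi] — violates constraint 3: syllable 1 onset /rs/: /r/ (liquid, 4) → /s/ (fricative, 2) does not rise → ill-formed
[djig.nman] — violates constraint 3: syllable 2 onset /nm/: /n/ (nasal, 3) → /m/ (nasal, 3) does not rise → ill-formed
[nljid.mwa] — violates constraint 1: syllable 1 onset /nlj/ has 3 consonants (> 2) → ill-formed
[lwag.zmlu] — violates constraint 1: syllable 2 onset /zml/ has 3 consonants (> 2) → ill-formed
[ksit.zmiz] — σ1 onset /ks/ (1→2 rises), coda /t/ ok; σ2 onset /zm/ (2→3 rises), coda /z/ ok → well-formed

[ksit.zmiz]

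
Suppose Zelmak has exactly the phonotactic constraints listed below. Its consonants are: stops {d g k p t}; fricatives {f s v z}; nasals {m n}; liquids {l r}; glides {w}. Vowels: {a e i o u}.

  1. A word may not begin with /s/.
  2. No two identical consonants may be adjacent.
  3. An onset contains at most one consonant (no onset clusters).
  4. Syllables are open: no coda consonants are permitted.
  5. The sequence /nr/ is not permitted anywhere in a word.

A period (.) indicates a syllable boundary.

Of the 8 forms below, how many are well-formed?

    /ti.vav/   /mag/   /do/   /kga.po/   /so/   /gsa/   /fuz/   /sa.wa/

/ti.vav/ — violates constraint 4: syllable 2 coda /v/ has 1 consonant (> 0) → ill-formed
/mag/ — violates constraint 4: syllable 1 coda /g/ has 1 consonant (> 0) → ill-formed
/do/ — σ1 onset /d/, coda /∅/ ok → well-formed
/kga.po/ — violates constraint 3: syllable 1 onset /kg/ has 2 consonants (> 1) → ill-formed
/so/ — violates constraint 1: word begins with /s/ → ill-formed
/gsa/ — violates constraint 3: syllable 1 onset /gs/ has 2 consonants (> 1) → ill-formed
/fuz/ — violates constraint 4: syllable 1 coda /z/ has 1 consonant (> 0) → ill-formed
/sa.wa/ — violates constraint 1: word begins with /s/ → ill-formed
Well-formed: /do/ → 1.

1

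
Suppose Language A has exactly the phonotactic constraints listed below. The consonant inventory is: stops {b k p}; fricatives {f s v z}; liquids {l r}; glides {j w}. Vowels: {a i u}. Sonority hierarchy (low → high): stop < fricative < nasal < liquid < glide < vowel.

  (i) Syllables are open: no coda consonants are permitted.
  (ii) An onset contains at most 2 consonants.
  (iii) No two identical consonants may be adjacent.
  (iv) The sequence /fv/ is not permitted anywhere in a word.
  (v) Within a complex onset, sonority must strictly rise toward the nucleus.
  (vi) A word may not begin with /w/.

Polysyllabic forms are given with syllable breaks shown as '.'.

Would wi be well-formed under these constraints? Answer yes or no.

wi — violates constraint (vi): word begins with /w/ → ill-formed

no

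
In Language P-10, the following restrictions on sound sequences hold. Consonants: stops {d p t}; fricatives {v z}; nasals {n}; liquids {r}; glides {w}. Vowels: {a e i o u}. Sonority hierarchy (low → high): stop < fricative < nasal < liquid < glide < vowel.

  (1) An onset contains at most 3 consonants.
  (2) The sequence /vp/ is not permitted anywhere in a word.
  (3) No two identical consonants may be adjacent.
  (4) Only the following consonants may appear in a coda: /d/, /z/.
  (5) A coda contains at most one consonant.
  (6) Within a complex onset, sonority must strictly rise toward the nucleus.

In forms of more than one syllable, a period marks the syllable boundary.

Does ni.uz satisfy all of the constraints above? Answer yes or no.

ni.uz — σ1 onset /n/, coda /∅/ ok; σ2 onset /∅/, coda /z/ ok → licit

yes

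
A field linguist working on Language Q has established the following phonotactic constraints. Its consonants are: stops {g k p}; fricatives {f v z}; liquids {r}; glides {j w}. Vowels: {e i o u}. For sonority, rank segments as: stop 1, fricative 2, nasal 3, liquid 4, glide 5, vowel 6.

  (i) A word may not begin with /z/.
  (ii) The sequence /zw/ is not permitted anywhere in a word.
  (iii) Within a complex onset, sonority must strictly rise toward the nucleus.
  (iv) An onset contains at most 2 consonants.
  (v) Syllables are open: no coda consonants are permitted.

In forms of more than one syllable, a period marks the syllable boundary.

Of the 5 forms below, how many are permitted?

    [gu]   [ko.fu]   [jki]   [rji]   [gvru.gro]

3

[gu] — σ1 onset /g/, coda /∅/ ok → permitted
[ko.fu] — σ1 onset /k/, coda /∅/ ok; σ2 onset /f/, coda /∅/ ok → permitted
[jki] — violates constraint (iii): syllable 1 onset /jk/: /j/ (glide, 5) → /k/ (stop, 1) does not rise → not permitted
[rji] — σ1 onset /rj/ (4→5 rises), coda /∅/ ok → permitted
[gvru.gro] — violates constraint (iv): syllable 1 onset /gvr/ has 3 consonants (> 2) → not permitted
Permitted: [gu], [ko.fu], [rji] → 3.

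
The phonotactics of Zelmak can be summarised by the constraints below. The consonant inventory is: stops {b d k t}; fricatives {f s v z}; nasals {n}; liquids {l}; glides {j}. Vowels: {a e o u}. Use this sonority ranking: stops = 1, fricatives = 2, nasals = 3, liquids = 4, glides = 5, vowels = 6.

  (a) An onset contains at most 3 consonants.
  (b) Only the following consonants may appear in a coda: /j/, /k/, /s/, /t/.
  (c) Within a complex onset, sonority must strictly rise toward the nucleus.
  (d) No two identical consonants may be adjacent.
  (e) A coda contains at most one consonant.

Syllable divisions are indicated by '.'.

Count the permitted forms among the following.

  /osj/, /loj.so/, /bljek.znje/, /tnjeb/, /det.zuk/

/osj/ — violates constraint (e): syllable 1 coda /sj/ has 2 consonants (> 1) → not permitted
/loj.so/ — σ1 onset /l/, coda /j/ ok; σ2 onset /s/, coda /∅/ ok → permitted
/bljek.znje/ — σ1 onset /blj/ (1→4→5 rises), coda /k/ ok; σ2 onset /znj/ (2→3→5 rises), coda /∅/ ok → permitted
/tnjeb/ — violates constraint (b): syllable 1 coda contains /b/, which is not a licensed coda consonant → not permitted
/det.zuk/ — σ1 onset /d/, coda /t/ ok; σ2 onset /z/, coda /k/ ok → permitted
Permitted: /loj.so/, /bljek.znje/, /det.zuk/ → 3.

3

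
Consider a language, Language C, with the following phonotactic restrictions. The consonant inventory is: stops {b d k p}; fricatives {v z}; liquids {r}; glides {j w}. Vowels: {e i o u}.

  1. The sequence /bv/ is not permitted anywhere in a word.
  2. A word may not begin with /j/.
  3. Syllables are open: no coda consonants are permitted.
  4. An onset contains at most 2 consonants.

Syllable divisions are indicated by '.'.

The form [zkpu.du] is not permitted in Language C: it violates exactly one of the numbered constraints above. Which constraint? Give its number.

[zkpu.du]: syllable 1 onset /zkp/ has 3 consonants (> 2).
This is a violation of constraint 4: "An onset contains at most 2 consonants."
The remaining constraints (1, 2, 3) are satisfied.

4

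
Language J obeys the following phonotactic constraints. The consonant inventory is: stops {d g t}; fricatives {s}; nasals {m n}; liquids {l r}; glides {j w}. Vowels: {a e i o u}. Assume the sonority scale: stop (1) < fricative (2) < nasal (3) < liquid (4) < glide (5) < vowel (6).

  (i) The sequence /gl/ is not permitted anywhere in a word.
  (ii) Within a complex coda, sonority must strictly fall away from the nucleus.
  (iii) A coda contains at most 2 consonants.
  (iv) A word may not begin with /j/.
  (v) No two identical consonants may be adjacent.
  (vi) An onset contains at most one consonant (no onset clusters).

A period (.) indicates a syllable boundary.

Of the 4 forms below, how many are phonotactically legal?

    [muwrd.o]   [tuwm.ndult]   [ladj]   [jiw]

0

[muwrd.o] — violates constraint (iii): syllable 1 coda /wrd/ has 3 consonants (> 2) → phonotactically illegal
[tuwm.ndult] — violates constraint (vi): syllable 2 onset /nd/ has 2 consonants (> 1) → phonotactically illegal
[ladj] — violates constraint (ii): syllable 1 coda /dj/: /d/ (stop, 1) → /j/ (glide, 5) does not fall → phonotactically illegal
[jiw] — violates constraint (iv): word begins with /j/ → phonotactically illegal
No form is phonotactically legal → 0.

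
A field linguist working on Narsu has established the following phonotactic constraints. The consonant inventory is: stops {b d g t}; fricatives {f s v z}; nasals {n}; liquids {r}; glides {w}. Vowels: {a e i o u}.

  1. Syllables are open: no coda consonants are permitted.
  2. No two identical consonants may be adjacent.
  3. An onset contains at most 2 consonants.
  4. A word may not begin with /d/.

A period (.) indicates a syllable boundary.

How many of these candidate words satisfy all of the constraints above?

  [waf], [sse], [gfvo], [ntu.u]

1

[waf] — violates constraint 1: syllable 1 coda /f/ has 1 consonant (> 0) → illicit
[sse] — violates constraint 2: adjacent identical consonants /ss/ → illicit
[gfvo] — violates constraint 3: syllable 1 onset /gfv/ has 3 consonants (> 2) → illicit
[ntu.u] — σ1 onset /nt/ (2C), coda /∅/ ok; σ2 onset /∅/, coda /∅/ ok → licit
Licit: [ntu.u] → 1.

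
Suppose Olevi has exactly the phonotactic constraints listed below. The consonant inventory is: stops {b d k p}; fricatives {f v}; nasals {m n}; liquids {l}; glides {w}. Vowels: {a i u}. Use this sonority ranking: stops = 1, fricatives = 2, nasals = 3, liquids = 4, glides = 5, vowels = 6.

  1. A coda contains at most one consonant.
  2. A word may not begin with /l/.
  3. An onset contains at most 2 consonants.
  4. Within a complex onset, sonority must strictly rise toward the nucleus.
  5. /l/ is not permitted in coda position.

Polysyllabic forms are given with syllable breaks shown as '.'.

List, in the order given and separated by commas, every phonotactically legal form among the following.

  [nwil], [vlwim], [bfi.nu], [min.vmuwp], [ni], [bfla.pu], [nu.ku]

[nwil] — violates constraint 5: syllable 1 coda contains /l/ → phonotactically illegal
[vlwim] — violates constraint 3: syllable 1 onset /vlw/ has 3 consonants (> 2) → phonotactically illegal
[bfi.nu] — σ1 onset /bf/ (1→2 rises), coda /∅/ ok; σ2 onset /n/, coda /∅/ ok → phonotactically legal
[min.vmuwp] — violates constraint 1: syllable 2 coda /wp/ has 2 consonants (> 1) → phonotactically illegal
[ni] — σ1 onset /n/, coda /∅/ ok → phonotactically legal
[bfla.pu] — violates constraint 3: syllable 1 onset /bfl/ has 3 consonants (> 2) → phonotactically illegal
[nu.ku] — σ1 onset /n/, coda /∅/ ok; σ2 onset /k/, coda /∅/ ok → phonotactically legal

[bfi.nu], [ni], [nu.ku]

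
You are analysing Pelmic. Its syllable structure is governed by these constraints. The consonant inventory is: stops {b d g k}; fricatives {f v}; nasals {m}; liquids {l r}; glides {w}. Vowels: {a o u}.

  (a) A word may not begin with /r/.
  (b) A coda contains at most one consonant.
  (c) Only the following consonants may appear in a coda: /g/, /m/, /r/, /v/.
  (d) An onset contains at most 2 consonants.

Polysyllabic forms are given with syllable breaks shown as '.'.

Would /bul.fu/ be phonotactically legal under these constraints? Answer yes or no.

/bul.fu/ — violates constraint (c): syllable 1 coda contains /l/, which is not a licensed coda consonant → phonotactically illegal

no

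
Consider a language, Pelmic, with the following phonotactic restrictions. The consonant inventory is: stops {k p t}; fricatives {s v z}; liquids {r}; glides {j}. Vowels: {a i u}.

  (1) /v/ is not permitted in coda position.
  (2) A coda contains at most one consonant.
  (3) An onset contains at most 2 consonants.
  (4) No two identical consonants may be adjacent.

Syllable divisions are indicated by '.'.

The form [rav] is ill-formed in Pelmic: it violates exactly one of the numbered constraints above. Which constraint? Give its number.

[rav]: syllable 1 coda contains /v/.
This is a violation of constraint 1: "/v/ is not permitted in coda position."
The remaining constraints (2, 3, 4) are satisfied.

1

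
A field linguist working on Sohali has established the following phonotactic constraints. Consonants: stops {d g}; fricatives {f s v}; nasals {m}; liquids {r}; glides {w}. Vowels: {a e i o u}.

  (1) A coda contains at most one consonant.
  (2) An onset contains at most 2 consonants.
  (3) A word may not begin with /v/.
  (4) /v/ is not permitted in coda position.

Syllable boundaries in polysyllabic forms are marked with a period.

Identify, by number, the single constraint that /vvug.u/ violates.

/vvug.u/: word begins with /v/.
This is a violation of constraint 3: "A word may not begin with /v/."
The remaining constraints (1, 2, 4) are satisfied.

3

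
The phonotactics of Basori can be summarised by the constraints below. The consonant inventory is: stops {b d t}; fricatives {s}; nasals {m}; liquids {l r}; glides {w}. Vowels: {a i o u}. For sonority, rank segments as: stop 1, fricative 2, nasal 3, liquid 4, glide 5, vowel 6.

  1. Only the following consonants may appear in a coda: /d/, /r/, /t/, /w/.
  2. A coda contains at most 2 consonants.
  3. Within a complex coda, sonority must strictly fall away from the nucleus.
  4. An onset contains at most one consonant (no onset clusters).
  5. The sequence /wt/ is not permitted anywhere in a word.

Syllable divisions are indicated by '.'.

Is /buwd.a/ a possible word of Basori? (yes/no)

yes

/buwd.a/ — σ1 onset /b/, coda /wd/ (5→1 falls) ok; σ2 onset /∅/, coda /∅/ ok → licit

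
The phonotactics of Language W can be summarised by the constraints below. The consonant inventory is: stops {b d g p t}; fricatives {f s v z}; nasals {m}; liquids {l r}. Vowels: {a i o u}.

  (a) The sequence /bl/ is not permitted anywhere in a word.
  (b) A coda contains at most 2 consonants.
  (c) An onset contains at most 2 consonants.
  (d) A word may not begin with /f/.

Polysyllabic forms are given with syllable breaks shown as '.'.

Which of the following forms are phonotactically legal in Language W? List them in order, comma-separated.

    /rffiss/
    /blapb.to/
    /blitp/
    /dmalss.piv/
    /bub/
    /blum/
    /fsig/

/rffiss/ — violates constraint (c): syllable 1 onset /rff/ has 3 consonants (> 2) → phonotactically illegal
/blapb.to/ — violates constraint (a): contains banned sequence /bl/ → phonotactically illegal
/blitp/ — violates constraint (a): contains banned sequence /bl/ → phonotactically illegal
/dmalss.piv/ — violates constraint (b): syllable 1 coda /lss/ has 3 consonants (> 2) → phonotactically illegal
/bub/ — σ1 onset /b/, coda /b/ ok → phonotactically legal
/blum/ — violates constraint (a): contains banned sequence /bl/ → phonotactically illegal
/fsig/ — violates constraint (d): word begins with /f/ → phonotactically illegal

/bub/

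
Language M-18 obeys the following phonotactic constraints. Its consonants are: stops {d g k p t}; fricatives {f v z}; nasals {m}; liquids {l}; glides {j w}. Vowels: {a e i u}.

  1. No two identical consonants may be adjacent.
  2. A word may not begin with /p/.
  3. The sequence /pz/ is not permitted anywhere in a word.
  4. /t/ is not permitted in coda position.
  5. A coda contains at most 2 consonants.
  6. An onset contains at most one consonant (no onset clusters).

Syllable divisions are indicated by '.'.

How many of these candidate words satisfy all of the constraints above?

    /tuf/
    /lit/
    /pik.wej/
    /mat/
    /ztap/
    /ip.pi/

1

/tuf/ — σ1 onset /t/, coda /f/ ok → well-formed
/lit/ — violates constraint 4: syllable 1 coda contains /t/ → ill-formed
/pik.wej/ — violates constraint 2: word begins with /p/ → ill-formed
/mat/ — violates constraint 4: syllable 1 coda contains /t/ → ill-formed
/ztap/ — violates constraint 6: syllable 1 onset /zt/ has 2 consonants (> 1) → ill-formed
/ip.pi/ — violates constraint 1: adjacent identical consonants /pp/ → ill-formed
Well-formed: /tuf/ → 1.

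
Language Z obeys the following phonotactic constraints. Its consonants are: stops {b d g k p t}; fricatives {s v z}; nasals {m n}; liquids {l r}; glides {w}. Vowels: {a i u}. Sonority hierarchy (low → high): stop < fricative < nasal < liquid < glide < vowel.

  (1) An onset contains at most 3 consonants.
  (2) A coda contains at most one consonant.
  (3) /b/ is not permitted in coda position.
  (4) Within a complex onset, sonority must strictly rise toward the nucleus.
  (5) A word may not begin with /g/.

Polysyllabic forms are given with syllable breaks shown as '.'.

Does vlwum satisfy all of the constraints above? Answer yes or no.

vlwum — σ1 onset /vlw/ (2→4→5 rises), coda /m/ ok → licit

yes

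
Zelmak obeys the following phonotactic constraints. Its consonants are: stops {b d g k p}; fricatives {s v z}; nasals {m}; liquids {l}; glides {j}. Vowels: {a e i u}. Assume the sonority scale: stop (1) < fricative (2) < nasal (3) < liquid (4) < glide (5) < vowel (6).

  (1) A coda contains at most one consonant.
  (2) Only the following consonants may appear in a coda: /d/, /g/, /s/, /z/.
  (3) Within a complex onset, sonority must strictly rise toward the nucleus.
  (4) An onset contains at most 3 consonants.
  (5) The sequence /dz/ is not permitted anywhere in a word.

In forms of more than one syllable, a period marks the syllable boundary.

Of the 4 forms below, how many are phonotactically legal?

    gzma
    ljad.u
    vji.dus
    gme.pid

4

gzma — σ1 onset /gzm/ (1→2→3 rises), coda /∅/ ok → phonotactically legal
ljad.u — σ1 onset /lj/ (4→5 rises), coda /d/ ok; σ2 onset /∅/, coda /∅/ ok → phonotactically legal
vji.dus — σ1 onset /vj/ (2→5 rises), coda /∅/ ok; σ2 onset /d/, coda /s/ ok → phonotactically legal
gme.pid — σ1 onset /gm/ (1→3 rises), coda /∅/ ok; σ2 onset /p/, coda /d/ ok → phonotactically legal
Phonotactically legal: gzma, ljad.u, vji.dus, gme.pid → 4.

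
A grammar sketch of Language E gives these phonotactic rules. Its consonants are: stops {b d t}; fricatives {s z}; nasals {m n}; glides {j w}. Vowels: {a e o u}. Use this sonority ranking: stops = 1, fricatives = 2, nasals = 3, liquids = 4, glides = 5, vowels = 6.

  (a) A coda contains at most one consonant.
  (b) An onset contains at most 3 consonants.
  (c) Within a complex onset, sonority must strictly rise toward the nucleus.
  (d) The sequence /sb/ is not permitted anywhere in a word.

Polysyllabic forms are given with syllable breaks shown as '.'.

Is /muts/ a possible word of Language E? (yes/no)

no

/muts/ — violates constraint (a): syllable 1 coda /ts/ has 2 consonants (> 1) → illicit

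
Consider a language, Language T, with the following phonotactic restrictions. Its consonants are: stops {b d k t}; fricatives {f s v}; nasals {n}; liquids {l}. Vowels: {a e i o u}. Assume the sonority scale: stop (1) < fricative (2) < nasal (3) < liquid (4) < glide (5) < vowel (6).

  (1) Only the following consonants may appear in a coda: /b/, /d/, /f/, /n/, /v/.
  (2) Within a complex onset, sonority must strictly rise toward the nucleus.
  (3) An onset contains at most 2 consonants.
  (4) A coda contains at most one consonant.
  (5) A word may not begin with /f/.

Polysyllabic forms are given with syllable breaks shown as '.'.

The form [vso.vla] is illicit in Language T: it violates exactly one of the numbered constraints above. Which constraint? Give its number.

[vso.vla]: syllable 1 onset /vs/: /v/ (fricative, 2) → /s/ (fricative, 2) does not rise.
This is a violation of constraint 2: "Within a complex onset, sonority must strictly rise toward the nucleus."
The remaining constraints (1, 3, 4, 5) are satisfied.

2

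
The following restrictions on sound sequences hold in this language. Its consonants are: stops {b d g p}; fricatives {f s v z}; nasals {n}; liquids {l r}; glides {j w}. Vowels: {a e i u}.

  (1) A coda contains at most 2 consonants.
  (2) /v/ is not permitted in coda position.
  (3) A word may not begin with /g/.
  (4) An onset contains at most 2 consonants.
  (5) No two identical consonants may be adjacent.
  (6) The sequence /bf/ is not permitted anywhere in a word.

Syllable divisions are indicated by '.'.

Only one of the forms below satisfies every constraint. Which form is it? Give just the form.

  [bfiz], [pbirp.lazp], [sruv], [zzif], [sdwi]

[bfiz] — violates constraint 6: contains banned sequence /bf/ → not permitted
[pbirp.lazp] — σ1 onset /pb/ (2C), coda /rp/ (2C) ok; σ2 onset /l/, coda /zp/ (2C) ok → permitted
[sruv] — violates constraint 2: syllable 1 coda contains /v/ → not permitted
[zzif] — violates constraint 5: adjacent identical consonants /zz/ → not permitted
[sdwi] — violates constraint 4: syllable 1 onset /sdw/ has 3 consonants (> 2) → not permitted

[pbirp.lazp]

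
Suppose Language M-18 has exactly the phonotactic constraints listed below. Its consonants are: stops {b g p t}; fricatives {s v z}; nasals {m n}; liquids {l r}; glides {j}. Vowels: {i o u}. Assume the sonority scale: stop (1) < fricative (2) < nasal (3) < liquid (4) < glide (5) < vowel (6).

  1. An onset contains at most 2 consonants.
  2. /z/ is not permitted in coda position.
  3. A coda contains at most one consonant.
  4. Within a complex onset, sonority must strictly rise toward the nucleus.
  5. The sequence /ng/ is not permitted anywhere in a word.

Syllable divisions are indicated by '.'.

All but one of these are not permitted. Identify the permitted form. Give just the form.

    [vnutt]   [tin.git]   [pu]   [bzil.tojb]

[pu]

[vnutt] — violates constraint 3: syllable 1 coda /tt/ has 2 consonants (> 1) → not permitted
[tin.git] — violates constraint 5: contains banned sequence /ng/ → not permitted
[pu] — σ1 onset /p/, coda /∅/ ok → permitted
[bzil.tojb] — violates constraint 3: syllable 2 coda /jb/ has 2 consonants (> 1) → not permitted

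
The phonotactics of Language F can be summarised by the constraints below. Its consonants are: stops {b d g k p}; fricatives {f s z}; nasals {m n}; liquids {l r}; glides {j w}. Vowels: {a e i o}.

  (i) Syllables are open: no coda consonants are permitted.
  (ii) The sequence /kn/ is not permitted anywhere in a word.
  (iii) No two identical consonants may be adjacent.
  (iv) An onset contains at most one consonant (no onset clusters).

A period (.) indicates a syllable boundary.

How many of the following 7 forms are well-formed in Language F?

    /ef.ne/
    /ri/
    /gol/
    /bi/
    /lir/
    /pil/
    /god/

2

/ef.ne/ — violates constraint (i): syllable 1 coda /f/ has 1 consonant (> 0) → ill-formed
/ri/ — σ1 onset /r/, coda /∅/ ok → well-formed
/gol/ — violates constraint (i): syllable 1 coda /l/ has 1 consonant (> 0) → ill-formed
/bi/ — σ1 onset /b/, coda /∅/ ok → well-formed
/lir/ — violates constraint (i): syllable 1 coda /r/ has 1 consonant (> 0) → ill-formed
/pil/ — violates constraint (i): syllable 1 coda /l/ has 1 consonant (> 0) → ill-formed
/god/ — violates constraint (i): syllable 1 coda /d/ has 1 consonant (> 0) → ill-formed
Well-formed: /ri/, /bi/ → 2.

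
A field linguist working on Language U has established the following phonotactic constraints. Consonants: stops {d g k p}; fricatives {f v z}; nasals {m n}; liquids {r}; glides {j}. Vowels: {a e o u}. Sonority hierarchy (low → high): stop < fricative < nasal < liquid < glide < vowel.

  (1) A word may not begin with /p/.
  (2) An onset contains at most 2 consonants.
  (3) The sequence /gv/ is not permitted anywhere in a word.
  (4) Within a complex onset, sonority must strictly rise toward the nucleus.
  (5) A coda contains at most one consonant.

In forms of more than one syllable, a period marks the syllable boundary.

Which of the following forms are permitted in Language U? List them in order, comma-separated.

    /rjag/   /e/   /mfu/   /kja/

/rjag/ — σ1 onset /rj/ (4→5 rises), coda /g/ ok → permitted
/e/ — σ1 onset /∅/, coda /∅/ ok → permitted
/mfu/ — violates constraint 4: syllable 1 onset /mf/: /m/ (nasal, 3) → /f/ (fricative, 2) does not rise → not permitted
/kja/ — σ1 onset /kj/ (1→5 rises), coda /∅/ ok → permitted

/rjag/, /e/, /kja/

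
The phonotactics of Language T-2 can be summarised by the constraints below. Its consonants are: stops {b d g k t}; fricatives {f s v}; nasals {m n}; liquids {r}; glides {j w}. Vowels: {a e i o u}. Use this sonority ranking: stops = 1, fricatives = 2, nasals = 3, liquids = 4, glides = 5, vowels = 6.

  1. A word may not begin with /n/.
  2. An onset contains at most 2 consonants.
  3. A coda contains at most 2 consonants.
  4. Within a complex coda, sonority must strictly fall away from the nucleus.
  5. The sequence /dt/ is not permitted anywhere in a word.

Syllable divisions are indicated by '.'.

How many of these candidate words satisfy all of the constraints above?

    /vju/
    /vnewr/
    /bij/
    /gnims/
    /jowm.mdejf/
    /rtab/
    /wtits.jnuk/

/vju/ — σ1 onset /vj/ (2C), coda /∅/ ok → phonotactically legal
/vnewr/ — σ1 onset /vn/ (2C), coda /wr/ (5→4 falls) ok → phonotactically legal
/bij/ — σ1 onset /b/, coda /j/ ok → phonotactically legal
/gnims/ — σ1 onset /gn/ (2C), coda /ms/ (3→2 falls) ok → phonotactically legal
/jowm.mdejf/ — σ1 onset /j/, coda /wm/ (5→3 falls) ok; σ2 onset /md/ (2C), coda /jf/ (5→2 falls) ok → phonotactically legal
/rtab/ — σ1 onset /rt/ (2C), coda /b/ ok → phonotactically legal
/wtits.jnuk/ — violates constraint 4: syllable 1 coda /ts/: /t/ (stop, 1) → /s/ (fricative, 2) does not fall → phonotactically illegal
Phonotactically legal: /vju/, /vnewr/, /bij/, /gnims/, /jowm.mdejf/, /rtab/ → 6.

6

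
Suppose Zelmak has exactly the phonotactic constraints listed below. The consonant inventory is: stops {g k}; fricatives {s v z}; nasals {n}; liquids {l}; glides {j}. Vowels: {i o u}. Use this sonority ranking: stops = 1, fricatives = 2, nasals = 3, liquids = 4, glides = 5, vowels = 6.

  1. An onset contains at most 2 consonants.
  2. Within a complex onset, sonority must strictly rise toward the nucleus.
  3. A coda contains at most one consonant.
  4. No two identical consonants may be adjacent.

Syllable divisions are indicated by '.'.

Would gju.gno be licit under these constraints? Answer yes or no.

gju.gno — σ1 onset /gj/ (1→5 rises), coda /∅/ ok; σ2 onset /gn/ (1→3 rises), coda /∅/ ok → licit

yes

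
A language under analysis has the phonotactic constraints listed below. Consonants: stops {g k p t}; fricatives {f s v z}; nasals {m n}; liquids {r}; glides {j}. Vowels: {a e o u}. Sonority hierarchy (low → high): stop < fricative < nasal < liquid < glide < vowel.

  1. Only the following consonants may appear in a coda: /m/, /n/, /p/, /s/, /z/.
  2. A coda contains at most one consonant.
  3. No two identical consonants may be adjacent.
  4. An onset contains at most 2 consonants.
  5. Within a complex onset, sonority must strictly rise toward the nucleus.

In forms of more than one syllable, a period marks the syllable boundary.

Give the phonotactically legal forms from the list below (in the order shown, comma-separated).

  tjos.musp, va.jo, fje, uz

va.jo, fje, uz

tjos.musp — violates constraint 2: syllable 2 coda /sp/ has 2 consonants (> 1) → phonotactically illegal
va.jo — σ1 onset /v/, coda /∅/ ok; σ2 onset /j/, coda /∅/ ok → phonotactically legal
fje — σ1 onset /fj/ (2→5 rises), coda /∅/ ok → phonotactically legal
uz — σ1 onset /∅/, coda /z/ ok → phonotactically legal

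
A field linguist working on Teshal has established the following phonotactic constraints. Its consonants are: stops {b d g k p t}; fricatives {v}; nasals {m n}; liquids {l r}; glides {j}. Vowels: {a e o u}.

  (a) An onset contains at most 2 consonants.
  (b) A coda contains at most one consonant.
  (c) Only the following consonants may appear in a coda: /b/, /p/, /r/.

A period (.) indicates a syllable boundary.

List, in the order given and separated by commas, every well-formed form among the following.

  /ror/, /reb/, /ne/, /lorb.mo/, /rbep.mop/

/ror/, /reb/, /ne/, /rbep.mop/

/ror/ — σ1 onset /r/, coda /r/ ok → well-formed
/reb/ — σ1 onset /r/, coda /b/ ok → well-formed
/ne/ — σ1 onset /n/, coda /∅/ ok → well-formed
/lorb.mo/ — violates constraint (b): syllable 1 coda /rb/ has 2 consonants (> 1) → ill-formed
/rbep.mop/ — σ1 onset /rb/ (2C), coda /p/ ok; σ2 onset /m/, coda /p/ ok → well-formed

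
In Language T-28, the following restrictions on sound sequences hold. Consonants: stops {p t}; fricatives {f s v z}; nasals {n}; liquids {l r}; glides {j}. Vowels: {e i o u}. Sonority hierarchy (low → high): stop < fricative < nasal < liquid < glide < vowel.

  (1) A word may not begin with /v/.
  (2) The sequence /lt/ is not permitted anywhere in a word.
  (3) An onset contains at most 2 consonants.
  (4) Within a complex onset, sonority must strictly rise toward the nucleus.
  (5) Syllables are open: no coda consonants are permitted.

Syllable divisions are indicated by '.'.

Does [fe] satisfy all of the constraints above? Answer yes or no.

yes

[fe] — σ1 onset /f/, coda /∅/ ok → phonotactically legal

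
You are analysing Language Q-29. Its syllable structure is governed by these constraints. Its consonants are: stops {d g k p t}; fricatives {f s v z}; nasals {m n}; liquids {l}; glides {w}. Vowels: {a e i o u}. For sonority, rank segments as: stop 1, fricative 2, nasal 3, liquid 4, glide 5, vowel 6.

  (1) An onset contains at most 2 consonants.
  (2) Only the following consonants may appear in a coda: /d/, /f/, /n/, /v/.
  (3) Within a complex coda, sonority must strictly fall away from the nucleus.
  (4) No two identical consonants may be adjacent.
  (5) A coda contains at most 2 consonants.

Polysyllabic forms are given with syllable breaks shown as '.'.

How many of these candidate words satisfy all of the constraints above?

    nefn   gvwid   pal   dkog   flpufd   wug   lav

nefn — violates constraint 3: syllable 1 coda /fn/: /f/ (fricative, 2) → /n/ (nasal, 3) does not fall → ill-formed
gvwid — violates constraint 1: syllable 1 onset /gvw/ has 3 consonants (> 2) → ill-formed
pal — violates constraint 2: syllable 1 coda contains /l/, which is not a licensed coda consonant → ill-formed
dkog — violates constraint 2: syllable 1 coda contains /g/, which is not a licensed coda consonant → ill-formed
flpufd — violates constraint 1: syllable 1 onset /flp/ has 3 consonants (> 2) → ill-formed
wug — violates constraint 2: syllable 1 coda contains /g/, which is not a licensed coda consonant → ill-formed
lav — σ1 onset /l/, coda /v/ ok → well-formed
Well-formed: lav → 1.

1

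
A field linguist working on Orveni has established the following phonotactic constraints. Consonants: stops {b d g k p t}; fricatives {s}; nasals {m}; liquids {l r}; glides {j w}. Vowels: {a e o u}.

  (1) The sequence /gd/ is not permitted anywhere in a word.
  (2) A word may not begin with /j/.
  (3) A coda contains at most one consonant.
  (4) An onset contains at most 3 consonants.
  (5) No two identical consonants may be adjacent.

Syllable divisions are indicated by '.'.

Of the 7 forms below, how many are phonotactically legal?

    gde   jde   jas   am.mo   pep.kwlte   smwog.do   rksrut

0

gde — violates constraint 1: contains banned sequence /gd/ → phonotactically illegal
jde — violates constraint 2: word begins with /j/ → phonotactically illegal
jas — violates constraint 2: word begins with /j/ → phonotactically illegal
am.mo — violates constraint 5: adjacent identical consonants /mm/ → phonotactically illegal
pep.kwlte — violates constraint 4: syllable 2 onset /kwlt/ has 4 consonants (> 3) → phonotactically illegal
smwog.do — violates constraint 1: contains banned sequence /gd/ → phonotactically illegal
rksrut — violates constraint 4: syllable 1 onset /rksr/ has 4 consonants (> 3) → phonotactically illegal
No form is phonotactically legal → 0.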